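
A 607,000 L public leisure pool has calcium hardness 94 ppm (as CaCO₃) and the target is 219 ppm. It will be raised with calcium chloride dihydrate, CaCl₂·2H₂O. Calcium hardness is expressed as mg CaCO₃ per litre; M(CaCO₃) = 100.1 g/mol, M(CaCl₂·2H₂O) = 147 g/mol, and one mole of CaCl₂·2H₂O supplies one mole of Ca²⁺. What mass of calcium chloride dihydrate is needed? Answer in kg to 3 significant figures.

Hardness to add: (219 − 94) = 125 mg/L as CaCO₃ × 607,000 L = 75,880 g as CaCO₃.
Moles of Ca²⁺ (1 mol Ca²⁺ ≡ 1 mol CaCO₃): 75,880 / 100.1 g/mol = 758 mol.
Mass of CaCl₂·2H₂O: 758 × 147 = 111,400 g.

111 kg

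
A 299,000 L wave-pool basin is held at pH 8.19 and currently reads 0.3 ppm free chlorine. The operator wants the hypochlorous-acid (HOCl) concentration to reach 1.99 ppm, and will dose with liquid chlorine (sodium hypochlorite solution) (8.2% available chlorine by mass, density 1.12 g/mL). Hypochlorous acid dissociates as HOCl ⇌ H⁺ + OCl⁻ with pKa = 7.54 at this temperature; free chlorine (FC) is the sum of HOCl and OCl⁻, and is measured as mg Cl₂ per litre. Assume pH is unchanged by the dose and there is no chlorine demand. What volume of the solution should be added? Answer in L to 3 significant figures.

[OCl⁻]/[HOCl] = 10^(pH − pKa) = 10^(8.19 − 7.54) = 4.467; fraction as HOCl = 1/(1 + 4.467) = 0.1829.
Free chlorine required for 1.99 ppm HOCl: 1.99 / 0.1829 = 10.88 ppm.
FC to add: 10.88 − 0.3 = 10.58 mg/L as Cl₂.
Cl₂ equivalent: 10.58 mg/L × 299,000 L = 3163 g.
Product at 8.2% available Cl: 3163 / 0.082 = 38,570 g.
Volume: 38,570 g ÷ 1.12 g/mL = 34,440 mL.

34.4 L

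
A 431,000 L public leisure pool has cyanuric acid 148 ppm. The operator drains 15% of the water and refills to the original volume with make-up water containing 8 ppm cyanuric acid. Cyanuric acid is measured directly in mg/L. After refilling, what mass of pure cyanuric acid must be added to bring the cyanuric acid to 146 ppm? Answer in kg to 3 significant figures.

8.19 kg

After draining 15% and refilling: 148 × 0.85 + 8 × 0.15 = 127 ppm.
Deficit to target: 146 − 127 = 19 mg/L.
Mass: 19 mg/L × 431,000 L = 8189 g cyanuric acid.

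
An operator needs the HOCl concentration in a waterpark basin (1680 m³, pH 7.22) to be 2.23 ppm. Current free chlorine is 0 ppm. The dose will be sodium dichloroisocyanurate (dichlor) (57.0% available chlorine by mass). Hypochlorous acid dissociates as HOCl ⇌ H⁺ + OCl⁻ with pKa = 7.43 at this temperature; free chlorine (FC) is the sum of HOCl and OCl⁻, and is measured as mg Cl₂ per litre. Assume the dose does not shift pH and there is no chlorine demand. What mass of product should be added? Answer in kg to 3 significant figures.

Volume: 1680 m³ = 1,680,000 L.
[OCl⁻]/[HOCl] = 10^(pH − pKa) = 10^(7.22 − 7.43) = 0.6166; fraction as HOCl = 1/(1 + 0.6166) = 0.6186.
Free chlorine required for 2.23 ppm HOCl: 2.23 / 0.6186 = 3.605 ppm.
FC to add: 3.605 − 0 = 3.605 mg/L as Cl₂.
Cl₂ equivalent: 3.605 mg/L × 1,680,000 L = 6056 g.
Product at 57.0% available Cl: 6056 / 0.57 = 10,630 g.

10.6 kg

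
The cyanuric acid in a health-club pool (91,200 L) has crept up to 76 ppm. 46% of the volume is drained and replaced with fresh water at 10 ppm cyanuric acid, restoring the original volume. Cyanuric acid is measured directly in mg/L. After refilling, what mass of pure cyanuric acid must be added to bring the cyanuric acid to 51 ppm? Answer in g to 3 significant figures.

After draining 46% and refilling: 76 × 0.54 + 10 × 0.46 = 45.64 ppm.
Deficit to target: 51 − 45.64 = 5.36 mg/L.
Mass: 5.36 mg/L × 91,200 L = 488.8 g cyanuric acid.

489 g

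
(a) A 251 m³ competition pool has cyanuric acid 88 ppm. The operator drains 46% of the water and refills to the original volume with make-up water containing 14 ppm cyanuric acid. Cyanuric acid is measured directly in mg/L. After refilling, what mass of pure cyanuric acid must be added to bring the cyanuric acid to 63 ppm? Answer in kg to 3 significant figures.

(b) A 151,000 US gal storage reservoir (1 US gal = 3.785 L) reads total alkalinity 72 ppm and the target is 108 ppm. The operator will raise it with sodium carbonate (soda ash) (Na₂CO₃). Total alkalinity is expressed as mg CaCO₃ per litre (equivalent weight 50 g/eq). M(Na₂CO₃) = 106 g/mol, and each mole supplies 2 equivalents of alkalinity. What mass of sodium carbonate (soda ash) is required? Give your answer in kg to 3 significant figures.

(a) Volume: 251 m³ = 251,000 L.
(a) After draining 46% and refilling: 88 × 0.54 + 14 × 0.46 = 53.96 ppm.
(a) Deficit to target: 63 − 53.96 = 9.04 mg/L.
(a) Mass: 9.04 mg/L × 251,000 L = 2269 g cyanuric acid.

(b) Volume: 151,000 US gal × 3.785 L/gal = 571,535 L.
(b) Alkalinity to add: (108 − 72) = 36 mg/L as CaCO₃ × 571,535 L = 20,580 g as CaCO₃.
(b) Equivalents: 20,580 g ÷ 50 g/eq = 411.5 eq.
(b) Each mole of Na₂CO₃ supplies 2 eq, so 411.5 / 2 = 205.8 mol.
(b) Mass: 205.8 mol × 106 g/mol = 21,810 g.

(a) 2.27 kg; (b) 21.8 kg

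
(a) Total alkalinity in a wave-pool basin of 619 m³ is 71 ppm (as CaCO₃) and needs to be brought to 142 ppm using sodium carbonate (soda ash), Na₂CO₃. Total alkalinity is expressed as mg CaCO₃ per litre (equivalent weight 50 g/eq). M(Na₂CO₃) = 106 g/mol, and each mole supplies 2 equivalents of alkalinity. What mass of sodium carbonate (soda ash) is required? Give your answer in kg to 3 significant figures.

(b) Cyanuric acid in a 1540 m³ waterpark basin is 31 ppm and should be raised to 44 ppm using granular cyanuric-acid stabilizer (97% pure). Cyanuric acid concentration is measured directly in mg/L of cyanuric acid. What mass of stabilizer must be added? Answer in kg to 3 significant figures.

(a) 46.6 kg; (b) 20.6 kg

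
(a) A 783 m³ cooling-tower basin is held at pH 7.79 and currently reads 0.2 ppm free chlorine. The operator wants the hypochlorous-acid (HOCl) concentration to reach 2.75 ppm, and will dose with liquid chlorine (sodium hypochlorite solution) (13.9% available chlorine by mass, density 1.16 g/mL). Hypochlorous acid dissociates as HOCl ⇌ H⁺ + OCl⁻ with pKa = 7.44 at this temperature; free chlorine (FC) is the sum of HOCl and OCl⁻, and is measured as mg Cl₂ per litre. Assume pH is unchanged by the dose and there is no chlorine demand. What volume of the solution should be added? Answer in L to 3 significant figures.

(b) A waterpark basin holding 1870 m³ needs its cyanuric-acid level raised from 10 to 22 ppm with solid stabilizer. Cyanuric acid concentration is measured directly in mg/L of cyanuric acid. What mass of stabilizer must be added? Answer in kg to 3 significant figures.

(a) 42.3 L; (b) 22.4 kg

(a) Volume: 783 m³ = 783,000 L.
(a) [OCl⁻]/[HOCl] = 10^(pH − pKa) = 10^(7.79 − 7.44) = 2.239; fraction as HOCl = 1/(1 + 2.239) = 0.3088.
(a) Free chlorine required for 2.75 ppm HOCl: 2.75 / 0.3088 = 8.906 ppm.
(a) FC to add: 8.906 − 0.2 = 8.706 mg/L as Cl₂.
(a) Cl₂ equivalent: 8.706 mg/L × 783,000 L = 6817 g.
(a) Product at 13.9% available Cl: 6817 / 0.139 = 49,040 g.
(a) Volume: 49,040 g ÷ 1.16 g/mL = 42,280 mL.

(b) Volume: 1870 m³ = 1,870,000 L.
(b) CYA to add: (22 − 10) = 12 mg/L × 1,870,000 L = 22,440 g cyanuric acid.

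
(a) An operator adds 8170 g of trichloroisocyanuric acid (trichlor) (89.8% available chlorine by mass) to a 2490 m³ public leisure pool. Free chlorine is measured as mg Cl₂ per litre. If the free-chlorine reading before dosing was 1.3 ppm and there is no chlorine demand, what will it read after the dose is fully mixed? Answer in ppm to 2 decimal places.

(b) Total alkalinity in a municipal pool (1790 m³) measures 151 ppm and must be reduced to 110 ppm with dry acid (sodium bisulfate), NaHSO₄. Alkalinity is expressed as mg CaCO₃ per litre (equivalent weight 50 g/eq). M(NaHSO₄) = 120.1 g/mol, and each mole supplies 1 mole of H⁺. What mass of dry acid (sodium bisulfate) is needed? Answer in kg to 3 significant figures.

(a) 4.25 ppm; (b) 176 kg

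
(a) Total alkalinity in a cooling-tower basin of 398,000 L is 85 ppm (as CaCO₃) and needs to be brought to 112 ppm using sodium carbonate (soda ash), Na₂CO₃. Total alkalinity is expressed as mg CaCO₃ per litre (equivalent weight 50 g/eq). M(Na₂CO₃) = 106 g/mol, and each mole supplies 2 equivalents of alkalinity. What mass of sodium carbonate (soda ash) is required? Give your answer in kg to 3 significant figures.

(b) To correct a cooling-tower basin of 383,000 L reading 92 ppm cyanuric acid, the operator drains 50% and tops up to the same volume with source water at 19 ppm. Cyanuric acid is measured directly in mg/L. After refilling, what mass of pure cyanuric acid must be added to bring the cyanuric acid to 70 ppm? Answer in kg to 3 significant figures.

(a) 11.4 kg; (b) 5.55 kg

(a) Alkalinity to add: (112 − 85) = 27 mg/L as CaCO₃ × 398,000 L = 10,750 g as CaCO₃.
(a) Equivalents: 10,750 g ÷ 50 g/eq = 214.9 eq.
(a) Each mole of Na₂CO₃ supplies 2 eq, so 214.9 / 2 = 107.5 mol.
(a) Mass: 107.5 mol × 106 g/mol = 11,390 g.

(b) After draining 50% and refilling: 92 × 0.50 + 19 × 0.50 = 55.5 ppm.
(b) Deficit to target: 70 − 55.5 = 14.5 mg/L.
(b) Mass: 14.5 mg/L × 383,000 L = 5554 g cyanuric acid.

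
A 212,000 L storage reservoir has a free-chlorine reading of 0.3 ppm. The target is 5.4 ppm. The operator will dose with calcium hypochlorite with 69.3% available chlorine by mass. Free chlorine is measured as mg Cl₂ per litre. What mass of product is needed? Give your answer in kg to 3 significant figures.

Chlorine deficit: 5.4 − 0.3 = 5.1 ppm = 5.1 mg/L as Cl₂.
Cl₂ equivalent needed: 5.1 mg/L × 212,000 L = 1,081,000 mg = 1081 g.
Product at 69.3% available chlorine: 1081 / 0.693 = 1560 g.

1.56 kg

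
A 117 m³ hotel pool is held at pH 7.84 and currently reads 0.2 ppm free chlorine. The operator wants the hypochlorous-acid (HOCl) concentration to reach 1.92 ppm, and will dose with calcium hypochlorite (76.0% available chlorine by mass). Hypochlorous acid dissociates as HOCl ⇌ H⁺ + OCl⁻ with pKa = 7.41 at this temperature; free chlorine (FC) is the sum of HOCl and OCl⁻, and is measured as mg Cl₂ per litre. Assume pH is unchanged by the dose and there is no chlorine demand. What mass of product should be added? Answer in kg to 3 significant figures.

Volume: 117 m³ = 117,000 L.
[OCl⁻]/[HOCl] = 10^(pH − pKa) = 10^(7.84 − 7.41) = 2.692; fraction as HOCl = 1/(1 + 2.692) = 0.2709.
Free chlorine required for 1.92 ppm HOCl: 1.92 / 0.2709 = 7.088 ppm.
FC to add: 7.088 − 0.2 = 6.888 mg/L as Cl₂.
Cl₂ equivalent: 6.888 mg/L × 117,000 L = 805.9 g.
Product at 76.0% available Cl: 805.9 / 0.76 = 1060 g.

1.06 kg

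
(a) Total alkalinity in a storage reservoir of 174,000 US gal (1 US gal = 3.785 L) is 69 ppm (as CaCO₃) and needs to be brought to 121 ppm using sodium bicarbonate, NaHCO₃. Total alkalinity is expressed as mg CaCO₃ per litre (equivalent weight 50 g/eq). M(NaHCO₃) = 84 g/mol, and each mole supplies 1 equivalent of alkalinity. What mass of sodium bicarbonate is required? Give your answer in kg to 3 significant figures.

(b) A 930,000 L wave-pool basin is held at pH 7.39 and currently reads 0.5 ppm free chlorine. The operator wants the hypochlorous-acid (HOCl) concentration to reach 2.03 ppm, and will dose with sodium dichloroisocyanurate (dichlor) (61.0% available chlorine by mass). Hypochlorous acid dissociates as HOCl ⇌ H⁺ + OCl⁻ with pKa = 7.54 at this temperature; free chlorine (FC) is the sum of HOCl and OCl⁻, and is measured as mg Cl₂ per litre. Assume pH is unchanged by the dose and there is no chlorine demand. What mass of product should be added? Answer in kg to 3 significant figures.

(a) 57.5 kg; (b) 4.52 kg

(a) Volume: 174,000 US gal × 3.785 L/gal = 658,590 L.
(a) Alkalinity to add: (121 − 69) = 52 mg/L as CaCO₃ × 658,590 L = 34,250 g as CaCO₃.
(a) Equivalents: 34,250 g ÷ 50 g/eq = 684.9 eq.
(a) NaHCO₃ supplies 1 eq per mole → 684.9 mol.
(a) Mass: 684.9 mol × 84 g/mol = 57,530 g.

(b) [OCl⁻]/[HOCl] = 10^(pH − pKa) = 10^(7.39 − 7.54) = 0.7079; fraction as HOCl = 1/(1 + 0.7079) = 0.5855.
(b) Free chlorine required for 2.03 ppm HOCl: 2.03 / 0.5855 = 3.467 ppm.
(b) FC to add: 3.467 − 0.5 = 2.967 mg/L as Cl₂.
(b) Cl₂ equivalent: 2.967 mg/L × 930,000 L = 2759 g.
(b) Product at 61.0% available Cl: 2759 / 0.61 = 4524 g.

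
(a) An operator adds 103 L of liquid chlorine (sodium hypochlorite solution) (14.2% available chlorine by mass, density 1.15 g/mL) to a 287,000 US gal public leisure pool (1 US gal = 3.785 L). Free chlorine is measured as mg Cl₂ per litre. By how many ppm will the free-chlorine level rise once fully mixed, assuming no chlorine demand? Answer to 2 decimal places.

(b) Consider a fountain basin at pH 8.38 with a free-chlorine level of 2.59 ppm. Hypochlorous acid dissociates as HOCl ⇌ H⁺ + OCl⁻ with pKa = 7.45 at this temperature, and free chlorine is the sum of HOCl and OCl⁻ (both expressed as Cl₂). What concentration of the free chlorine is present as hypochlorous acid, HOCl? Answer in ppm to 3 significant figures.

(a) 15.48 ppm; (b) 0.272 ppm

(a) Volume: 287,000 US gal × 3.785 L/gal = 1,086,295 L.
(a) Mass of solution: 103 L × 1000 mL/L × 1.15 g/mL = 118,400 g.
(a) Available chlorine delivered: 118,400 g × 0.142 = 16,820 g as Cl₂.
(a) Concentration rise: 16,820 g / 1,086,295 L = 15.48 mg/L = 15.48 ppm.

(b) [OCl⁻]/[HOCl] = 10^(pH − pKa) = 10^(8.38 − 7.45) = 10^0.93 = 8.511.
(b) Fraction as HOCl = 1 / (1 + 8.511) = 0.1051.
(b) HOCl = 0.1051 × 2.59 ppm = 0.2723 ppm.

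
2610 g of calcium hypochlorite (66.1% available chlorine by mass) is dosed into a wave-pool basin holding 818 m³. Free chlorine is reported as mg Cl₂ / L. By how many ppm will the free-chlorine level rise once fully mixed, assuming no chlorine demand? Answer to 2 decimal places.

2.11 ppm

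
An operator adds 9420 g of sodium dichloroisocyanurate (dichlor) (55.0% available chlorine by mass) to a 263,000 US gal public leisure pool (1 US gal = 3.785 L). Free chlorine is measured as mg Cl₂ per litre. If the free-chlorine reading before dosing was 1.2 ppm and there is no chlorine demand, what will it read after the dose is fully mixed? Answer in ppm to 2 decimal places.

Volume: 263,000 US gal × 3.785 L/gal = 995,455 L.
Available chlorine delivered: 9420 g × 0.55 = 5181 g as Cl₂.
Concentration rise: 5181 g / 995,455 L = 5.205 mg/L = 5.20 ppm.
Final FC: 1.2 + 5.20 = 6.40 ppm.

6.40 ppm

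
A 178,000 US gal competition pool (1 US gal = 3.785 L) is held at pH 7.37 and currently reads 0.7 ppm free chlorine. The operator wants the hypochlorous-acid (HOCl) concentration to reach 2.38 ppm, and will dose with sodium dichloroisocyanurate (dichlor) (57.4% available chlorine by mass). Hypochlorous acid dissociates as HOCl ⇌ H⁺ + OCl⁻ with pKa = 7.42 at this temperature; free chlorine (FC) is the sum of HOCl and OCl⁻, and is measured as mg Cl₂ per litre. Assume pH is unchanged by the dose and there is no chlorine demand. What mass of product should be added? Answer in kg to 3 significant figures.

4.46 kg

Volume: 178,000 US gal × 3.785 L/gal = 673,730 L.
[OCl⁻]/[HOCl] = 10^(pH − pKa) = 10^(7.37 − 7.42) = 0.8913; fraction as HOCl = 1/(1 + 0.8913) = 0.5288.
Free chlorine required for 2.38 ppm HOCl: 2.38 / 0.5288 = 4.501 ppm.
FC to add: 4.501 − 0.7 = 3.801 mg/L as Cl₂.
Cl₂ equivalent: 3.801 mg/L × 673,730 L = 2561 g.
Product at 57.4% available Cl: 2561 / 0.574 = 4462 g.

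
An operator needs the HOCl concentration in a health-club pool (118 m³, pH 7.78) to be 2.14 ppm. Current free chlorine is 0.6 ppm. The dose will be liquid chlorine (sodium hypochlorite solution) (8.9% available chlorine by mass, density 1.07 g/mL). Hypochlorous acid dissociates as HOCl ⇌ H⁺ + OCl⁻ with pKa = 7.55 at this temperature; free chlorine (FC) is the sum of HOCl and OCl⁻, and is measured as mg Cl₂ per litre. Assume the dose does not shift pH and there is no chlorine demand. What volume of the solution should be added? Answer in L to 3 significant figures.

Volume: 118 m³ = 118,000 L.
[OCl⁻]/[HOCl] = 10^(pH − pKa) = 10^(7.78 − 7.55) = 1.698; fraction as HOCl = 1/(1 + 1.698) = 0.3706.
Free chlorine required for 2.14 ppm HOCl: 2.14 / 0.3706 = 5.774 ppm.
FC to add: 5.774 − 0.6 = 5.174 mg/L as Cl₂.
Cl₂ equivalent: 5.174 mg/L × 118,000 L = 610.6 g.
Product at 8.9% available Cl: 610.6 / 0.089 = 6860 g.
Volume: 6860 g ÷ 1.07 g/mL = 6411 mL.

6.41 L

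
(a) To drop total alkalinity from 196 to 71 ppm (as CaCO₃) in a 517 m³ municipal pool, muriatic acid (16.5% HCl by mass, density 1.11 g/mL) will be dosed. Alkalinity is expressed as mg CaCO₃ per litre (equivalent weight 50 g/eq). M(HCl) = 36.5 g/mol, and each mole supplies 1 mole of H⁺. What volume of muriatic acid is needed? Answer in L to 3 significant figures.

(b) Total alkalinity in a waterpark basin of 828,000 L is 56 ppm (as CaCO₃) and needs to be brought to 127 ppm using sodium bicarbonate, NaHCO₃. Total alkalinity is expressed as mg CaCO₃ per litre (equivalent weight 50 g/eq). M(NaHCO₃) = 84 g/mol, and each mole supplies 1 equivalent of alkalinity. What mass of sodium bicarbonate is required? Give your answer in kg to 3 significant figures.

(a) Volume: 517 m³ = 517,000 L.
(a) Alkalinity to neutralize: (196 − 71) = 125 mg/L as CaCO₃ × 517,000 L = 64,620 g as CaCO₃.
(a) Equivalents of H⁺ required: 64,620 ÷ 50 g/eq = 1292 eq = 1292 mol HCl.
(a) Mass of HCl: 1292 × 36.5 = 47,180 g.
(a) Mass of 16.5% solution: 47,180 / 0.165 = 285,900 g.
(a) Volume: 285,900 g ÷ 1.11 g/mL = 257,600 mL.

(b) Alkalinity to add: (127 − 56) = 71 mg/L as CaCO₃ × 828,000 L = 58,790 g as CaCO₃.
(b) Equivalents: 58,790 g ÷ 50 g/eq = 1176 eq.
(b) NaHCO₃ supplies 1 eq per mole → 1176 mol.
(b) Mass: 1176 mol × 84 g/mol = 98,760 g.

(a) 258 L; (b) 98.8 kg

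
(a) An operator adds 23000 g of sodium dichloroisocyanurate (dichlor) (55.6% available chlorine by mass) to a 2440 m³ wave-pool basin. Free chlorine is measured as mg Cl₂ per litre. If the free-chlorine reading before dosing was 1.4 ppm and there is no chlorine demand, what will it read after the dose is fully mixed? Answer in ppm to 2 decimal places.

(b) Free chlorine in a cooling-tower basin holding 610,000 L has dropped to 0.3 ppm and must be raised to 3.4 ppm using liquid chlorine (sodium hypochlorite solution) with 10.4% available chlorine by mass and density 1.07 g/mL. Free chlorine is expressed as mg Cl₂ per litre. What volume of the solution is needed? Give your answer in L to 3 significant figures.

(a) 6.64 ppm; (b) 17.0 L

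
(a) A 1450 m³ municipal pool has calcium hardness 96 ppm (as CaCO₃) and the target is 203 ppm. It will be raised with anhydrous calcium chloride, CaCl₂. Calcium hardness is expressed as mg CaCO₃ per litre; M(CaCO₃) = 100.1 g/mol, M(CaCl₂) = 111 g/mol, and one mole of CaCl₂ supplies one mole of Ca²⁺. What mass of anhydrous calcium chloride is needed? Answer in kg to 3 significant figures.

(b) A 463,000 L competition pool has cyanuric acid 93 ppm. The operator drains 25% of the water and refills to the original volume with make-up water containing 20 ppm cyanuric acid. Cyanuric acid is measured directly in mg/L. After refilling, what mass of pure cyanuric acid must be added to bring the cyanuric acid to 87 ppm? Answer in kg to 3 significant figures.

(a) Volume: 1450 m³ = 1,450,000 L.
(a) Hardness to add: (203 − 96) = 107 mg/L as CaCO₃ × 1,450,000 L = 155,200 g as CaCO₃.
(a) Moles of Ca²⁺ (1 mol Ca²⁺ ≡ 1 mol CaCO₃): 155,200 / 100.1 g/mol = 1550 mol.
(a) Mass of CaCl₂: 1550 × 111 = 172,000 g.

(b) After draining 25% and refilling: 93 × 0.75 + 20 × 0.25 = 74.75 ppm.
(b) Deficit to target: 87 − 74.75 = 12.25 mg/L.
(b) Mass: 12.25 mg/L × 463,000 L = 5672 g cyanuric acid.

(a) 172 kg; (b) 5.67 kg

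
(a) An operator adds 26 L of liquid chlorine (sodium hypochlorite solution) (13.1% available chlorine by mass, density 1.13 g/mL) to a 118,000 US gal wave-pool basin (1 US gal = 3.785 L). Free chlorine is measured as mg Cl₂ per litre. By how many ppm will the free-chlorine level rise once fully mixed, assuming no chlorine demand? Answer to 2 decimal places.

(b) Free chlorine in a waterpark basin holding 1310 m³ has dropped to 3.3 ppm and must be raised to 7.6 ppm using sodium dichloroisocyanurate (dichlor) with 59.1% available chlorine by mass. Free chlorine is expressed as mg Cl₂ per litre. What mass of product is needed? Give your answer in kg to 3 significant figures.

(a) 8.62 ppm; (b) 9.53 kg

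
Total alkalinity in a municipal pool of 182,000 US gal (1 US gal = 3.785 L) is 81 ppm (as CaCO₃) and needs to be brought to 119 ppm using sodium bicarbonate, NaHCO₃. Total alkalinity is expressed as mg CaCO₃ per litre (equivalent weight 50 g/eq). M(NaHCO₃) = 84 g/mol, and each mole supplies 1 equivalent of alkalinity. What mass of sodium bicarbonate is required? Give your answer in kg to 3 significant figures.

Volume: 182,000 US gal × 3.785 L/gal = 688,870 L.
Alkalinity to add: (119 − 81) = 38 mg/L as CaCO₃ × 688,870 L = 26,180 g as CaCO₃.
Equivalents: 26,180 g ÷ 50 g/eq = 523.5 eq.
NaHCO₃ supplies 1 eq per mole → 523.5 mol.
Mass: 523.5 mol × 84 g/mol = 43,980 g.

44.0 kg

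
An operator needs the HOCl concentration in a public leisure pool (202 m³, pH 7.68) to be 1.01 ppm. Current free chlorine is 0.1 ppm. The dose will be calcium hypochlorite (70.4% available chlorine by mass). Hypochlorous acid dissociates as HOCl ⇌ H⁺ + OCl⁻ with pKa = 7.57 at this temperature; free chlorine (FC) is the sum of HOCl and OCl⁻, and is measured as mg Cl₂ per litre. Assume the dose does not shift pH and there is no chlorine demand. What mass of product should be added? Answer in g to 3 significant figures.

Volume: 202 m³ = 202,000 L.
[OCl⁻]/[HOCl] = 10^(pH − pKa) = 10^(7.68 − 7.57) = 1.288; fraction as HOCl = 1/(1 + 1.288) = 0.437.
Free chlorine required for 1.01 ppm HOCl: 1.01 / 0.437 = 2.311 ppm.
FC to add: 2.311 − 0.1 = 2.211 mg/L as Cl₂.
Cl₂ equivalent: 2.211 mg/L × 202,000 L = 446.6 g.
Product at 70.4% available Cl: 446.6 / 0.704 = 634.4 g.

634 g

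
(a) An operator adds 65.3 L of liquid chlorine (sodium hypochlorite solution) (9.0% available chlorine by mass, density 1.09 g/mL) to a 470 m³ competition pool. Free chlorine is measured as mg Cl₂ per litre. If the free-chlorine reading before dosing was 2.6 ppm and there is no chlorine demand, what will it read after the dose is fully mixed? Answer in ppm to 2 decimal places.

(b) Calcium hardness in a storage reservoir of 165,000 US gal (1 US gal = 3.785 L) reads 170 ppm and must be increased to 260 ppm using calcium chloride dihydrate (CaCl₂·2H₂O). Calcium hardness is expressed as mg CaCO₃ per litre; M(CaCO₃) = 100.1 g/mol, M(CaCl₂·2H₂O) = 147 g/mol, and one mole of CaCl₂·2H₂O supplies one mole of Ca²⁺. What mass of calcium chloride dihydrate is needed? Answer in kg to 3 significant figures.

(a) Volume: 470 m³ = 470,000 L.
(a) Mass of solution: 65.3 L × 1000 mL/L × 1.09 g/mL = 71,180 g.
(a) Available chlorine delivered: 71,180 g × 0.09 = 6406 g as Cl₂.
(a) Concentration rise: 6406 g / 470,000 L = 13.63 mg/L = 13.63 ppm.
(a) Final FC: 2.6 + 13.63 = 16.23 ppm.

(b) Volume: 165,000 US gal × 3.785 L/gal = 624,525 L.
(b) Hardness to add: (260 − 170) = 90 mg/L as CaCO₃ × 624,525 L = 56,210 g as CaCO₃.
(b) Moles of Ca²⁺ (1 mol Ca²⁺ ≡ 1 mol CaCO₃): 56,210 / 100.1 g/mol = 561.5 mol.
(b) Mass of CaCl₂·2H₂O: 561.5 × 147 = 82,540 g.

(a) 16.23 ppm; (b) 82.5 kg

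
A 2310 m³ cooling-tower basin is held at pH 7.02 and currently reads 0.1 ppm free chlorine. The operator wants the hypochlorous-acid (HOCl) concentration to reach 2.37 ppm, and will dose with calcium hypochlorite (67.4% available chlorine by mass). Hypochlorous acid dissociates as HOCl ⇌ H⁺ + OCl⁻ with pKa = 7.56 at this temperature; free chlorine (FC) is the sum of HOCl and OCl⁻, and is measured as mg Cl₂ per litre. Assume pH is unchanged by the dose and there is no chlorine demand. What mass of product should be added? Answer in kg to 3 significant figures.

10.1 kg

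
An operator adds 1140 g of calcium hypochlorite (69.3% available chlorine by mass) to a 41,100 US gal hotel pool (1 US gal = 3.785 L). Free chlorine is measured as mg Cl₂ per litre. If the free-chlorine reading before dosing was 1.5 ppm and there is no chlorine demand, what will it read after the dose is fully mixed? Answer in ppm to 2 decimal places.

6.58 ppm

Volume: 41,100 US gal × 3.785 L/gal = 155,564 L.
Available chlorine delivered: 1140 g × 0.693 = 790 g as Cl₂.
Concentration rise: 790 g / 155,564 L = 5.078 mg/L = 5.08 ppm.
Final FC: 1.5 + 5.08 = 6.58 ppm.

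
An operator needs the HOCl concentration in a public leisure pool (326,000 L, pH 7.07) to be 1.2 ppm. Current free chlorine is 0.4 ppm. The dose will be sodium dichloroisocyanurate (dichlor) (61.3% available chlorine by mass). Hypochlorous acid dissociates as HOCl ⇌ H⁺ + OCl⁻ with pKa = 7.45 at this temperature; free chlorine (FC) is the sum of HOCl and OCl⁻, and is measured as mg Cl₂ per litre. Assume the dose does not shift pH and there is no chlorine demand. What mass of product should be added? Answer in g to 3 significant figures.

[OCl⁻]/[HOCl] = 10^(pH − pKa) = 10^(7.07 − 7.45) = 0.4169; fraction as HOCl = 1/(1 + 0.4169) = 0.7058.
Free chlorine required for 1.2 ppm HOCl: 1.2 / 0.7058 = 1.7 ppm.
FC to add: 1.7 − 0.4 = 1.3 mg/L as Cl₂.
Cl₂ equivalent: 1.3 mg/L × 326,000 L = 423.9 g.
Product at 61.3% available Cl: 423.9 / 0.613 = 691.5 g.

691 g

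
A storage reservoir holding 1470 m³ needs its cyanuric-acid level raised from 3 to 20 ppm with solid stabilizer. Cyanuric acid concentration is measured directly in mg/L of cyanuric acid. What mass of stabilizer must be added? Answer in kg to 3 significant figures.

25.0 kg

Volume: 1470 m³ = 1,470,000 L.
CYA to add: (20 − 3) = 17 mg/L × 1,470,000 L = 24,990 g cyanuric acid.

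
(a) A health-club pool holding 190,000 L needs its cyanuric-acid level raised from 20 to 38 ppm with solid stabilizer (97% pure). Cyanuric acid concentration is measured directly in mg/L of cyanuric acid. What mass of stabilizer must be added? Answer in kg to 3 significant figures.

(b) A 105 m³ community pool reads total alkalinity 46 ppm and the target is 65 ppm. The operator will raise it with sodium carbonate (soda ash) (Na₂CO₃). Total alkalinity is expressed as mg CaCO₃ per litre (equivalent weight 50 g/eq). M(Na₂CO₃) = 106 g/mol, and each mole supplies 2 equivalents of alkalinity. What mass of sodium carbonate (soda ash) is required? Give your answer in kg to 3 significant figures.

(a) CYA to add: (38 − 20) = 18 mg/L × 190,000 L = 3420 g cyanuric acid.
(a) At 97% purity: 3420 / 0.97 = 3526 g product.

(b) Volume: 105 m³ = 105,000 L.
(b) Alkalinity to add: (65 − 46) = 19 mg/L as CaCO₃ × 105,000 L = 1995 g as CaCO₃.
(b) Equivalents: 1995 g ÷ 50 g/eq = 39.9 eq.
(b) Each mole of Na₂CO₃ supplies 2 eq, so 39.9 / 2 = 19.95 mol.
(b) Mass: 19.95 mol × 106 g/mol = 2115 g.

(a) 3.53 kg; (b) 2.11 kg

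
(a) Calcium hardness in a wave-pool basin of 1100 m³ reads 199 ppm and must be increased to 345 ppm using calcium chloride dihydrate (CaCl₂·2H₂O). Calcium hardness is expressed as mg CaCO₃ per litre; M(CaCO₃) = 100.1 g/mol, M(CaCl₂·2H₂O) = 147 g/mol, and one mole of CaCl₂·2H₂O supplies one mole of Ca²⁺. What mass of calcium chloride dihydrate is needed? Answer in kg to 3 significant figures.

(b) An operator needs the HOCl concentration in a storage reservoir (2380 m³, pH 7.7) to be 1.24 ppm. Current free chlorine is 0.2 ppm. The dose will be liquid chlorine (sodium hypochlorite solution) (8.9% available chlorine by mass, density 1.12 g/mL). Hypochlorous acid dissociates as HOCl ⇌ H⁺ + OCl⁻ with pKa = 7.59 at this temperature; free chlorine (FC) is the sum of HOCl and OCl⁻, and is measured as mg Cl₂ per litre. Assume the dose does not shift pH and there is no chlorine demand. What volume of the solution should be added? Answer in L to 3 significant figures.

(a) Volume: 1100 m³ = 1,100,000 L.
(a) Hardness to add: (345 − 199) = 146 mg/L as CaCO₃ × 1,100,000 L = 160,600 g as CaCO₃.
(a) Moles of Ca²⁺ (1 mol Ca²⁺ ≡ 1 mol CaCO₃): 160,600 / 100.1 g/mol = 1604 mol.
(a) Mass of CaCl₂·2H₂O: 1604 × 147 = 235,800 g.

(b) Volume: 2380 m³ = 2,380,000 L.
(b) [OCl⁻]/[HOCl] = 10^(pH − pKa) = 10^(7.7 − 7.59) = 1.288; fraction as HOCl = 1/(1 + 1.288) = 0.437.
(b) Free chlorine required for 1.24 ppm HOCl: 1.24 / 0.437 = 2.837 ppm.
(b) FC to add: 2.837 − 0.2 = 2.637 mg/L as Cl₂.
(b) Cl₂ equivalent: 2.637 mg/L × 2,380,000 L = 6277 g.
(b) Product at 8.9% available Cl: 6277 / 0.089 = 70,530 g.
(b) Volume: 70,530 g ÷ 1.12 g/mL = 62,970 mL.

(a) 236 kg; (b) 63.0 L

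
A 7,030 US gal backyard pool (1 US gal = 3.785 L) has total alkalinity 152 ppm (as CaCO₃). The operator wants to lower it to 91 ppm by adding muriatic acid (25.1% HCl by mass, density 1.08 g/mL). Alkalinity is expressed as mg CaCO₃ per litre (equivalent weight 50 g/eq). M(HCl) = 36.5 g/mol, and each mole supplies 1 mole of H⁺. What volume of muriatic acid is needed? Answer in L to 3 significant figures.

4.37 L

Volume: 7,030 US gal × 3.785 L/gal = 26,609 L.
Alkalinity to neutralize: (152 − 91) = 61 mg/L as CaCO₃ × 26,609 L = 1623 g as CaCO₃.
Equivalents of H⁺ required: 1623 ÷ 50 g/eq = 32.46 eq = 32.46 mol HCl.
Mass of HCl: 32.46 × 36.5 = 1185 g.
Mass of 25.1% solution: 1185 / 0.251 = 4721 g.
Volume: 4721 g ÷ 1.08 g/mL = 4371 mL.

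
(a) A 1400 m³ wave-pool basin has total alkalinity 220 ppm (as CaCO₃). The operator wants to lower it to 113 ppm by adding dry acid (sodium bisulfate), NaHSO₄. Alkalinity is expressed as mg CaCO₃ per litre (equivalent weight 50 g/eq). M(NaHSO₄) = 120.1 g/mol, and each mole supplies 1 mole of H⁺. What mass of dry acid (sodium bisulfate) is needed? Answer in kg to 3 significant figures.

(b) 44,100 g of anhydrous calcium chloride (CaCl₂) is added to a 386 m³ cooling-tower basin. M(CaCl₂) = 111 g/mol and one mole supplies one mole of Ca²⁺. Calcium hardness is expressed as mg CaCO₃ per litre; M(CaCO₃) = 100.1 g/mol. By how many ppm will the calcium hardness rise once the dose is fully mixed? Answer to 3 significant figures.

(a) Volume: 1400 m³ = 1,400,000 L.
(a) Alkalinity to neutralize: (220 − 113) = 107 mg/L as CaCO₃ × 1,400,000 L = 149,800 g as CaCO₃.
(a) Equivalents of H⁺ required: 149,800 ÷ 50 g/eq = 2996 eq = 2996 mol NaHSO₄.
(a) Mass of NaHSO₄: 2996 × 120.1 = 359,800 g.

(b) Volume: 386 m³ = 386,000 L.
(b) Moles of Ca²⁺: 44,100 g ÷ 111 g/mol = 397.3 mol.
(b) As CaCO₃: 397.3 mol × 100.1 g/mol = 39,770 g.
(b) Rise: 39,770 g / 386,000 L × 1000 = 103 mg/L.

(a) 360 kg; (b) 103 ppm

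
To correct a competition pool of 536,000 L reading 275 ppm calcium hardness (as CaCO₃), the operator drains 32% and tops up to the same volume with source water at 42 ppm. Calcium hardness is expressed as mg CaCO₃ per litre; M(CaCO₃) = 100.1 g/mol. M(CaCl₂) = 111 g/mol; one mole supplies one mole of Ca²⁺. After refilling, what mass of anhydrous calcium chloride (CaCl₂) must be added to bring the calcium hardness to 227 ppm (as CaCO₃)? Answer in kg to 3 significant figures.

15.8 kg

After draining 32% and refilling: 275 × 0.68 + 42 × 0.32 = 200.44 ppm.
Deficit to target: 227 − 200.44 = 26.56 mg/L.
As CaCO₃: 26.56 mg/L × 536,000 L = 14,240 g; ÷ 100.1 = 142.2 mol Ca²⁺.
Mass: 142.2 × 111 = 15,790 g.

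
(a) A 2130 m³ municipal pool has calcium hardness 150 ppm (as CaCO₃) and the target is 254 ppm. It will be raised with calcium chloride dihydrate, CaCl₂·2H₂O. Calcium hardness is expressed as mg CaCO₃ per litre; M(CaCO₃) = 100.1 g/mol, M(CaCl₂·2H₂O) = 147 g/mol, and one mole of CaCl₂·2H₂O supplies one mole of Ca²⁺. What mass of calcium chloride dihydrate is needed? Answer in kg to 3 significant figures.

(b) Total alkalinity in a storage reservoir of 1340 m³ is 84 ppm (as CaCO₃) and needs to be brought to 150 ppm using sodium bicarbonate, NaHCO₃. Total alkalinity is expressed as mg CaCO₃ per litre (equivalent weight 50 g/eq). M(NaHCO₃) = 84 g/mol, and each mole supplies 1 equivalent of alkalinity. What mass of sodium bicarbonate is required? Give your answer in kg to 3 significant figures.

(a) 325 kg; (b) 149 kg

(a) Volume: 2130 m³ = 2,130,000 L.
(a) Hardness to add: (254 − 150) = 104 mg/L as CaCO₃ × 2,130,000 L = 221,500 g as CaCO₃.
(a) Moles of Ca²⁺ (1 mol Ca²⁺ ≡ 1 mol CaCO₃): 221,500 / 100.1 g/mol = 2213 mol.
(a) Mass of CaCl₂·2H₂O: 2213 × 147 = 325,300 g.

(b) Volume: 1340 m³ = 1,340,000 L.
(b) Alkalinity to add: (150 − 84) = 66 mg/L as CaCO₃ × 1,340,000 L = 88,440 g as CaCO₃.
(b) Equivalents: 88,440 g ÷ 50 g/eq = 1769 eq.
(b) NaHCO₃ supplies 1 eq per mole → 1769 mol.
(b) Mass: 1769 mol × 84 g/mol = 148,600 g.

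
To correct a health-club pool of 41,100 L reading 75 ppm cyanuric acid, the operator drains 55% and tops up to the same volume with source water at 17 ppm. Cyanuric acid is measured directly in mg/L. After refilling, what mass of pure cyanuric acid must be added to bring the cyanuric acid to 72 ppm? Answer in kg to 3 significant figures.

1.19 kg

After draining 55% and refilling: 75 × 0.45 + 17 × 0.55 = 43.1 ppm.
Deficit to target: 72 − 43.1 = 28.9 mg/L.
Mass: 28.9 mg/L × 41,100 L = 1188 g cyanuric acid.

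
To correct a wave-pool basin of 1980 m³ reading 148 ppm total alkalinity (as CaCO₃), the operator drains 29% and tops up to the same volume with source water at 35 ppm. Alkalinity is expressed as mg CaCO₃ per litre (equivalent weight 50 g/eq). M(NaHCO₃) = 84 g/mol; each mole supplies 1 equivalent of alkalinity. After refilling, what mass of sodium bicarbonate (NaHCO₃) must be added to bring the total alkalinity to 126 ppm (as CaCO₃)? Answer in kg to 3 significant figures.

35.8 kg

Volume: 1980 m³ = 1,980,000 L.
After draining 29% and refilling: 148 × 0.71 + 35 × 0.29 = 115.23 ppm.
Deficit to target: 126 − 115.23 = 10.77 mg/L.
As CaCO₃: 10.77 mg/L × 1,980,000 L = 21,320 g; ÷ 50 g/eq ÷ 1 = 426.5 mol NaHCO₃.
Mass: 426.5 × 84 = 35,830 g.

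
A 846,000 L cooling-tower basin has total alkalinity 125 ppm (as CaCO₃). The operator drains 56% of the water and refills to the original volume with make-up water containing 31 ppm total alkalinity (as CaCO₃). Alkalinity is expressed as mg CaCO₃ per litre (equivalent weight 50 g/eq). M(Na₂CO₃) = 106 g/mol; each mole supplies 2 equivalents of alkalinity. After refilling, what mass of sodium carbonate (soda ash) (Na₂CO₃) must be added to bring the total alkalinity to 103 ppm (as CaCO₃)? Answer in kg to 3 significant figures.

27.5 kg

After draining 56% and refilling: 125 × 0.44 + 31 × 0.56 = 72.36 ppm.
Deficit to target: 103 − 72.36 = 30.64 mg/L.
As CaCO₃: 30.64 mg/L × 846,000 L = 25,920 g; ÷ 50 g/eq ÷ 2 = 259.2 mol Na₂CO₃.
Mass: 259.2 × 106 = 27,480 g.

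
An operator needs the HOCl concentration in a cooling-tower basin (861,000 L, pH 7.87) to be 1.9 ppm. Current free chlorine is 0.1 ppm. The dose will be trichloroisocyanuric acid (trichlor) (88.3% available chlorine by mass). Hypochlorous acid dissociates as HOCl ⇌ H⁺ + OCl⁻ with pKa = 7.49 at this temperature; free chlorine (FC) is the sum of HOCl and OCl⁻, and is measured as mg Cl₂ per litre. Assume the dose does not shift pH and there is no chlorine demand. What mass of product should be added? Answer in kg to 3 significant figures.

6.20 kg

[OCl⁻]/[HOCl] = 10^(pH − pKa) = 10^(7.87 − 7.49) = 2.399; fraction as HOCl = 1/(1 + 2.399) = 0.2942.
Free chlorine required for 1.9 ppm HOCl: 1.9 / 0.2942 = 6.458 ppm.
FC to add: 6.458 − 0.1 = 6.358 mg/L as Cl₂.
Cl₂ equivalent: 6.358 mg/L × 861,000 L = 5474 g.
Product at 88.3% available Cl: 5474 / 0.883 = 6199 g.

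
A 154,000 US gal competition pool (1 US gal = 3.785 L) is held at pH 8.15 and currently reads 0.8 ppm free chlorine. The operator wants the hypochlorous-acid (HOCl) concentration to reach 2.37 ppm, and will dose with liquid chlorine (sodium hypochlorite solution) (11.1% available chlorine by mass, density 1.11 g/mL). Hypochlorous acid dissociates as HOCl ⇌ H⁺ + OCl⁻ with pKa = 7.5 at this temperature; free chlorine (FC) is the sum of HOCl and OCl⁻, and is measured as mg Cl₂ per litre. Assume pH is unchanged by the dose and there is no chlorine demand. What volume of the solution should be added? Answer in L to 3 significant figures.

57.5 L

Volume: 154,000 US gal × 3.785 L/gal = 582,890 L.
[OCl⁻]/[HOCl] = 10^(pH − pKa) = 10^(8.15 − 7.5) = 4.467; fraction as HOCl = 1/(1 + 4.467) = 0.1829.
Free chlorine required for 2.37 ppm HOCl: 2.37 / 0.1829 = 12.96 ppm.
FC to add: 12.96 − 0.8 = 12.16 mg/L as Cl₂.
Cl₂ equivalent: 12.16 mg/L × 582,890 L = 7086 g.
Product at 11.1% available Cl: 7086 / 0.111 = 63,840 g.
Volume: 63,840 g ÷ 1.11 g/mL = 57,510 mL.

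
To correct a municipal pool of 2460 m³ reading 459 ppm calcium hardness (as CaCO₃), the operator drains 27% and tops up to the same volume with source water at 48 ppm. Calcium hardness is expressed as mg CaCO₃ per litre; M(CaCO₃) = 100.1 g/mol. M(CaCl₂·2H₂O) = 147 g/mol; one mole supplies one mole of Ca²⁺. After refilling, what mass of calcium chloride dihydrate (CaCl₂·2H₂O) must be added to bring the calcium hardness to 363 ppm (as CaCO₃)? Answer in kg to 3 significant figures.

Volume: 2460 m³ = 2,460,000 L.
After draining 27% and refilling: 459 × 0.73 + 48 × 0.27 = 348.03 ppm.
Deficit to target: 363 − 348.03 = 14.97 mg/L.
As CaCO₃: 14.97 mg/L × 2,460,000 L = 36,830 g; ÷ 100.1 = 367.9 mol Ca²⁺.
Mass: 367.9 × 147 = 54,080 g.

54.1 kg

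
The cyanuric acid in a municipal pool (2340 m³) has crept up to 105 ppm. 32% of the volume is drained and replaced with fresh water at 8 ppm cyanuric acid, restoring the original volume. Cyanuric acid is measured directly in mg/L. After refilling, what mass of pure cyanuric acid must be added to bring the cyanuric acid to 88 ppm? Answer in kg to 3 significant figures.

32.9 kg

Volume: 2340 m³ = 2,340,000 L.
After draining 32% and refilling: 105 × 0.68 + 8 × 0.32 = 73.96 ppm.
Deficit to target: 88 − 73.96 = 14.04 mg/L.
Mass: 14.04 mg/L × 2,340,000 L = 32,850 g cyanuric acid.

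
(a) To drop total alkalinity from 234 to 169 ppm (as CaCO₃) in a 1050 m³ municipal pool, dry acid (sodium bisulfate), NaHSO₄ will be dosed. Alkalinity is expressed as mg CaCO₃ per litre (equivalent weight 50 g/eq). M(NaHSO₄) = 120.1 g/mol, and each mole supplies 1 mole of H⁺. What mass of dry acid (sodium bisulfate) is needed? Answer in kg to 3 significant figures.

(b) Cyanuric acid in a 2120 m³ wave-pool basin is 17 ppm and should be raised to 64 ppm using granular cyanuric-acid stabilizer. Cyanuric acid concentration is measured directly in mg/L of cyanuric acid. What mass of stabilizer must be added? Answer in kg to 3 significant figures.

(a) 164 kg; (b) 99.6 kg

(a) Volume: 1050 m³ = 1,050,000 L.
(a) Alkalinity to neutralize: (234 − 169) = 65 mg/L as CaCO₃ × 1,050,000 L = 68,250 g as CaCO₃.
(a) Equivalents of H⁺ required: 68,250 ÷ 50 g/eq = 1365 eq = 1365 mol NaHSO₄.
(a) Mass of NaHSO₄: 1365 × 120.1 = 163,900 g.

(b) Volume: 2120 m³ = 2,120,000 L.
(b) CYA to add: (64 − 17) = 47 mg/L × 2,120,000 L = 99,640 g cyanuric acid.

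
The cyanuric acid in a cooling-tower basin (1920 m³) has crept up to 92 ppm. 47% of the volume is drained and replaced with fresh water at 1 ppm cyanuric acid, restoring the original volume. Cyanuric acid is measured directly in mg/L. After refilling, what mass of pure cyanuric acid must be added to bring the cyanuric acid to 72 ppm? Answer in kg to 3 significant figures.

Volume: 1920 m³ = 1,920,000 L.
After draining 47% and refilling: 92 × 0.53 + 1 × 0.47 = 49.23 ppm.
Deficit to target: 72 − 49.23 = 22.77 mg/L.
Mass: 22.77 mg/L × 1,920,000 L = 43,720 g cyanuric acid.

43.7 kg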